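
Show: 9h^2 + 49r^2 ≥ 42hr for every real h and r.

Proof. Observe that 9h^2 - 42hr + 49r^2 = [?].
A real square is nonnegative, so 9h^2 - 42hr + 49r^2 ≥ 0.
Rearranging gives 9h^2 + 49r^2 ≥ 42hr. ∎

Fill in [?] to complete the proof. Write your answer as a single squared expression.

(3h - 7r)^2

9h^2 - 42hr + 49r^2 is a perfect-square trinomial: the outer terms are (3h)^2 and (7r)^2, and the cross term is -2·3h·7r.
So 9h^2 - 42hr + 49r^2 = (3h - 7r)^2 ≥ 0.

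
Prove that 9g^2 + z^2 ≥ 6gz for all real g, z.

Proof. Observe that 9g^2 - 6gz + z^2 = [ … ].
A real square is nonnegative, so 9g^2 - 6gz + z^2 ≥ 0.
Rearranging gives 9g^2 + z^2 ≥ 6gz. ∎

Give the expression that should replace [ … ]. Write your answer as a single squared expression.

(3g - z)^2

9g^2 - 6gz + z^2 is a perfect-square trinomial: the outer terms are (3g)^2 and (z)^2, and the cross term is -2·3g·z.
So 9g^2 - 6gz + z^2 = (3g - z)^2 ≥ 0.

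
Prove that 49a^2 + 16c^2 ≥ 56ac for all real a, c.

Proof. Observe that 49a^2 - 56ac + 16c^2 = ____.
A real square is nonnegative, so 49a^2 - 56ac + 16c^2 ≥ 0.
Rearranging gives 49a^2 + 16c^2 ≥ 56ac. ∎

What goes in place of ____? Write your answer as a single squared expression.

(7a - 4c)^2

49a^2 - 56ac + 16c^2 is a perfect-square trinomial: the outer terms are (7a)^2 and (4c)^2, and the cross term is -2·7a·4c.
So 49a^2 - 56ac + 16c^2 = (7a - 4c)^2 ≥ 0.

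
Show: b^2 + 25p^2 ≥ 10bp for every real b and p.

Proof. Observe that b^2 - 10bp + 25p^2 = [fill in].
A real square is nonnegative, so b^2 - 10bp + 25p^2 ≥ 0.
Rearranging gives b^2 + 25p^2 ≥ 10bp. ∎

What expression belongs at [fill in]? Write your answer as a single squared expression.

b^2 - 10bp + 25p^2 is a perfect-square trinomial: the outer terms are (b)^2 and (5p)^2, and the cross term is -2·b·5p.
So b^2 - 10bp + 25p^2 = (b - 5p)^2 ≥ 0.

(b - 5p)^2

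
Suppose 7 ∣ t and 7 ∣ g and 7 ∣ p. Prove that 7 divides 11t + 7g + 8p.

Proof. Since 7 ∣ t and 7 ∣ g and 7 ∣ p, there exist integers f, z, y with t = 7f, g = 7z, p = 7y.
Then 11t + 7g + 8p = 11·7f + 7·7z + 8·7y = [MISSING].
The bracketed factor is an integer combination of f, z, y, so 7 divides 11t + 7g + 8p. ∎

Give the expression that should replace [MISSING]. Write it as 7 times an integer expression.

Pull the common 7 out of every term: 11·7f + 7·7z + 8·7y = 7(11f + 8y + 7z).
11f + 8y + 7z is an integer, which exhibits the divisibility.

7(11f + 8y + 7z)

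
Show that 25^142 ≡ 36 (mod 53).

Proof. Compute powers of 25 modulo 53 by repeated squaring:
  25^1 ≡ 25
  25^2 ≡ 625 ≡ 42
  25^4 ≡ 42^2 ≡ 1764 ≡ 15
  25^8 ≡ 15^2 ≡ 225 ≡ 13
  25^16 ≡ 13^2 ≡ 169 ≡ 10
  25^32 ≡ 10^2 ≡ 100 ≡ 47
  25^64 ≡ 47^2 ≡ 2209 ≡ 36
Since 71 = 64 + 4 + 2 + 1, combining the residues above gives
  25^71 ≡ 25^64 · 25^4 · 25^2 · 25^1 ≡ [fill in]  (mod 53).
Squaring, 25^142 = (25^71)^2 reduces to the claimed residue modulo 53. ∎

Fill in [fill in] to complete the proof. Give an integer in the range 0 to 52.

Multiply the listed residues: 36 · 15 · 42 · 25 = 540 → 22680 → 567000.
Reducing modulo 53: 567000 = 10698·53 + 6, so 25^71 ≡ 6.

6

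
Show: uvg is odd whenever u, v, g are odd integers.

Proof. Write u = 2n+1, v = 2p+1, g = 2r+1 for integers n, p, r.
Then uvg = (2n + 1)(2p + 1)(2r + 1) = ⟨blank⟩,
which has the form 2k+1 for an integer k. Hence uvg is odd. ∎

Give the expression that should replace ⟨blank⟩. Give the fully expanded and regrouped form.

Expanding: (2n + 1)(2p + 1)(2r + 1) = 8npr + 4np + 4nr + 2n + 4pr + 2p + 2r + 1.
Every term except the constant is even, so this is 2(4npr + 2np + 2nr + n + 2pr + p + r) + 1,
and 4npr + 2np + 2nr + n + 2pr + p + r ∈ ℤ gives the required form.

2(4npr + 2np + 2nr + n + 2pr + p + r) + 1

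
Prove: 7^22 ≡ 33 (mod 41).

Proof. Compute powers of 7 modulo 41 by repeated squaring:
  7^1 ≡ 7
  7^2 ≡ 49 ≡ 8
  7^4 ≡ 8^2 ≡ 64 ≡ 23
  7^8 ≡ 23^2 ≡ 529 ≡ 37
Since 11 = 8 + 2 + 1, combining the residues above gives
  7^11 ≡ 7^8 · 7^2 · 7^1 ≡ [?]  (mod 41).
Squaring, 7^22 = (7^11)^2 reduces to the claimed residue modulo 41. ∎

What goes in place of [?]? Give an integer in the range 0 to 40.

22

Multiply the listed residues: 37 · 8 · 7 = 296 → 2072.
Reducing modulo 41: 2072 = 50·41 + 22, so 7^11 ≡ 22.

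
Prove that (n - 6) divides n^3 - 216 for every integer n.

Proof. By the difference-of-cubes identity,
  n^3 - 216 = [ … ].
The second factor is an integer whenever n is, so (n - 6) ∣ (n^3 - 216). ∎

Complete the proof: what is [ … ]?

Polynomial division of n^3 - 216 by n - 6 leaves remainder 0 and quotient n^2 + 6n + 36.
Hence n^3 - 216 = (n - 6)(n^2 + 6n + 36).

(n - 6)(n^2 + 6n + 36)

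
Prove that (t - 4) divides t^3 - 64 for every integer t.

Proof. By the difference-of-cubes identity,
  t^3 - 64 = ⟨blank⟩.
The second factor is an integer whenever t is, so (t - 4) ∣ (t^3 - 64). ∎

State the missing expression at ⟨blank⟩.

a^3 - b^3 = (a - b)(a^2 + ab + b^2). With a = t, b = 4:
t^3 - 64 = (t - 4)(t^2 + 4t + 16).

(t - 4)(t^2 + 4t + 16)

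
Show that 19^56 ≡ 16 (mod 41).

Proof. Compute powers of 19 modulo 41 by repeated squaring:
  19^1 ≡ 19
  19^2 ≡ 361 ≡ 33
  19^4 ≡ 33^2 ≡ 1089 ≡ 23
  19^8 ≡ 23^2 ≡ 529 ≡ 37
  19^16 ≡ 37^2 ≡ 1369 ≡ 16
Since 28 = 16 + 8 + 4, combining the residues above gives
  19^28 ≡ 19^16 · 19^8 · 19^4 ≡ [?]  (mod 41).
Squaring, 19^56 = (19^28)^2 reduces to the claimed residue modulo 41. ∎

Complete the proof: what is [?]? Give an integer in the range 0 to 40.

4

Multiply the listed residues: 16 · 37 · 23 = 592 → 13616.
Reducing modulo 41: 13616 = 332·41 + 4, so 19^28 ≡ 4.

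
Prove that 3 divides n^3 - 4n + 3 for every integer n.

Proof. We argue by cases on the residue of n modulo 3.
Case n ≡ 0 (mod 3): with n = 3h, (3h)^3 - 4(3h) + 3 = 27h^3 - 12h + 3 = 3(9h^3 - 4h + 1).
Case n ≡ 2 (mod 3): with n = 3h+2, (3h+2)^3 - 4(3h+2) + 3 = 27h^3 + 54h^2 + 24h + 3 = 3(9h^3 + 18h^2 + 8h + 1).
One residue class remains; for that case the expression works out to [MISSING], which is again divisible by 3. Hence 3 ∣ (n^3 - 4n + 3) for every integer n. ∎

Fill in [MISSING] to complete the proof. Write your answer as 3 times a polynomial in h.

The residues treated are {0, 2}, so the missing case is n ≡ 1 (mod 3); write n = 3h+1.
Then (3h+1)^3 - 4(3h+1) + 3 = 27h^3 + 27h^2 - 3h = 3(9h^3 + 9h^2 - h).

3(9h^3 + 9h^2 - h)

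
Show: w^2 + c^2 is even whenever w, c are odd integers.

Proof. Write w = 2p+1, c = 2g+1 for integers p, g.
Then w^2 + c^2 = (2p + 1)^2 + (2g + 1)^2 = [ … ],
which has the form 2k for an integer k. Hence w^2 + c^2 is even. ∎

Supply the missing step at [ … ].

2(2g^2 + 2g + 2p^2 + 2p + 1)

Expanding: (2p + 1)^2 + (2g + 1)^2 = 4g^2 + 4g + 4p^2 + 4p + 2.
Every term is even; pulling out the factor of 2 gives 2(2g^2 + 2g + 2p^2 + 2p + 1).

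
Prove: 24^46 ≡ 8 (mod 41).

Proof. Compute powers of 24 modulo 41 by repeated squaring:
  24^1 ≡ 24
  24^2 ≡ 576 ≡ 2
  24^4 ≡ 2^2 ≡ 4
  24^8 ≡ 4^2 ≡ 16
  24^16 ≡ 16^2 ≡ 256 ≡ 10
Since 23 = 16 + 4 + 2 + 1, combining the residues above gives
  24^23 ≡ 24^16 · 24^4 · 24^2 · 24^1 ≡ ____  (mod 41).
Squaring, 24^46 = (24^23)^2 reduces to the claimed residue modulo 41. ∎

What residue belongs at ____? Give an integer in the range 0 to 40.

34

24^16 · 24^4 · 24^2 · 24^1 ≡ 10 · 4 · 2 · 24 = 1920.
1920 mod 41 = 34, so 24^23 ≡ 34 (mod 41).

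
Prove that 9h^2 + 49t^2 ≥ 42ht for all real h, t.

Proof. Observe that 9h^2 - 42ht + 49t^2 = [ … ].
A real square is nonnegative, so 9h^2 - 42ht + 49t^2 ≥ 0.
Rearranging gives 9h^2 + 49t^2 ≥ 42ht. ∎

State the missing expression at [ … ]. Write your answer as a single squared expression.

9h^2 - 42ht + 49t^2 is a perfect-square trinomial: the outer terms are (3h)^2 and (7t)^2, and the cross term is -2·3h·7t.
So 9h^2 - 42ht + 49t^2 = (3h - 7t)^2 ≥ 0.

(3h - 7t)^2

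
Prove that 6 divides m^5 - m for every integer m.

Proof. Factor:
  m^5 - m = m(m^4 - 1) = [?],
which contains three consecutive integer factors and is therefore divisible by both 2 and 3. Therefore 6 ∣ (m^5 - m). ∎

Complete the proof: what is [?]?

(m - 1)m(m + 1)(m^2 + 1)

m^4 - 1 = (m^2 - 1)(m^2 + 1), and m^2 - 1 = (m-1)(m+1).
So m(m^4 - 1) = (m - 1)m(m + 1)(m^2 + 1).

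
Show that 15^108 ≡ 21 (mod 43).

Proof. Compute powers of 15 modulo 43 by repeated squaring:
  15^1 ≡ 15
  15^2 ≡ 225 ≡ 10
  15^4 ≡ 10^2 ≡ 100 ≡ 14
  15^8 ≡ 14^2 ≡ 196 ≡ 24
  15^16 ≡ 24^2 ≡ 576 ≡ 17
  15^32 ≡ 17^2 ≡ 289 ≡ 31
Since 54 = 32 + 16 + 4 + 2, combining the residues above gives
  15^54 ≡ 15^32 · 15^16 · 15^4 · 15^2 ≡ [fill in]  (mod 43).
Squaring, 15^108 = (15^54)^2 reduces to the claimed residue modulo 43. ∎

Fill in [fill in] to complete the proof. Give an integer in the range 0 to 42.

35

15^32 · 15^16 · 15^4 · 15^2 ≡ 31 · 17 · 14 · 10 = 73780.
73780 mod 43 = 35, so 15^54 ≡ 35 (mod 43).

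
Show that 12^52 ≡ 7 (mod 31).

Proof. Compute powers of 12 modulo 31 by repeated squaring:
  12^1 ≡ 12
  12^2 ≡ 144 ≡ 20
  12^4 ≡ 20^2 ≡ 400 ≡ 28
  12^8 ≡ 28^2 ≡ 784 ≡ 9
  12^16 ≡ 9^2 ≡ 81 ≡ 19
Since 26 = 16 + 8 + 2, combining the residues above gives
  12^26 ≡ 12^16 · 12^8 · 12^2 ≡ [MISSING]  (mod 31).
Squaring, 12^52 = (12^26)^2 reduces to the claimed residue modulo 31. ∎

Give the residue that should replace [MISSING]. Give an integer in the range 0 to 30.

12^16 · 12^8 · 12^2 ≡ 19 · 9 · 20 = 3420.
3420 mod 31 = 10, so 12^26 ≡ 10 (mod 31).

10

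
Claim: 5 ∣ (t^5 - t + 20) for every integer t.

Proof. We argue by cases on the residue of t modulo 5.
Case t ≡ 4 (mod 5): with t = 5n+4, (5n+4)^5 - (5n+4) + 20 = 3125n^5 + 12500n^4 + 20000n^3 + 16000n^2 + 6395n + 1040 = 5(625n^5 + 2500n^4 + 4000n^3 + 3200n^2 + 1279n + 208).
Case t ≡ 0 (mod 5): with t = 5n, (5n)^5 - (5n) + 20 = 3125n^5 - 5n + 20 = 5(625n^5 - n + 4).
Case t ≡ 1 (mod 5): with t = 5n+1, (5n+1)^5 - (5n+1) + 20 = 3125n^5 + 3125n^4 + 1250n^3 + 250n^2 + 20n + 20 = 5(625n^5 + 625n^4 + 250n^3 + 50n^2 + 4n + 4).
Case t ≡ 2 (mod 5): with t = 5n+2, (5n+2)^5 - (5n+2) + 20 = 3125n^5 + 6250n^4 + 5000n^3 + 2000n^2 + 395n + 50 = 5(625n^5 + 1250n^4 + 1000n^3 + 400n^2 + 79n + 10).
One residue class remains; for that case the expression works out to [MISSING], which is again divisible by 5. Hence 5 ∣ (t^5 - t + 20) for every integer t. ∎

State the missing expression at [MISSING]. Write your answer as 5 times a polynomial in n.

Only t ≡ 3 (mod 5) is unaccounted for. Put t = 5n+3:
(5n+3)^5 - (5n+3) + 20 expands to 3125n^5 + 9375n^4 + 11250n^3 + 6750n^2 + 2020n + 260,
and factoring out 5 leaves 5(625n^5 + 1875n^4 + 2250n^3 + 1350n^2 + 404n + 52).

5(625n^5 + 1875n^4 + 2250n^3 + 1350n^2 + 404n + 52)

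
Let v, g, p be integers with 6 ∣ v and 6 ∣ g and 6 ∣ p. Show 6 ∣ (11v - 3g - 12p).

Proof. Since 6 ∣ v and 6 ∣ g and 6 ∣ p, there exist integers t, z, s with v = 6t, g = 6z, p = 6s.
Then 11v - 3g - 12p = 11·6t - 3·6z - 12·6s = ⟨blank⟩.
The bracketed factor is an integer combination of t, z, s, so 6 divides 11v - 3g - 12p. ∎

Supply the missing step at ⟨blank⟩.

6(-12s + 11t - 3z)

Each term has a factor of 6: 11·6t - 3·6z - 12·6s = 6·(-12s + 11t - 3z).
Since -12s + 11t - 3z is an integer, 6 ∣ (11v - 3g - 12p).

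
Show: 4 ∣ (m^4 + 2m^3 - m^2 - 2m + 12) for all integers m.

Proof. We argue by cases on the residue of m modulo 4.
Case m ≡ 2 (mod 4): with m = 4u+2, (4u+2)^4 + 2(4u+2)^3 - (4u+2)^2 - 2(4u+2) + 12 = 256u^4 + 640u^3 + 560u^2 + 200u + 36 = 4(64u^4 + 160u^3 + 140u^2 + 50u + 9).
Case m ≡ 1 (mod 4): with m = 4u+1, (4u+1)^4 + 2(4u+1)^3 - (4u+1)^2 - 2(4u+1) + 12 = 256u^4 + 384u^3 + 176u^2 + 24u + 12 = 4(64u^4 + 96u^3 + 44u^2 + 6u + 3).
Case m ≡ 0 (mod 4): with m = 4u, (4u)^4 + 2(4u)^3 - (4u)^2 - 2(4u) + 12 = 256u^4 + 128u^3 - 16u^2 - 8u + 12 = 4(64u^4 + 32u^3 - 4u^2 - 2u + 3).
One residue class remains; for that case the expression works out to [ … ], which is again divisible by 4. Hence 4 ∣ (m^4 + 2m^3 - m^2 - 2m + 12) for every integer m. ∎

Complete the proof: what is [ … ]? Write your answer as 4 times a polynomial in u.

4(64u^4 + 224u^3 + 284u^2 + 154u + 33)

Only m ≡ 3 (mod 4) is unaccounted for. Put m = 4u+3:
(4u+3)^4 + 2(4u+3)^3 - (4u+3)^2 - 2(4u+3) + 12 expands to 256u^4 + 896u^3 + 1136u^2 + 616u + 132,
and factoring out 4 leaves 4(64u^4 + 224u^3 + 284u^2 + 154u + 33).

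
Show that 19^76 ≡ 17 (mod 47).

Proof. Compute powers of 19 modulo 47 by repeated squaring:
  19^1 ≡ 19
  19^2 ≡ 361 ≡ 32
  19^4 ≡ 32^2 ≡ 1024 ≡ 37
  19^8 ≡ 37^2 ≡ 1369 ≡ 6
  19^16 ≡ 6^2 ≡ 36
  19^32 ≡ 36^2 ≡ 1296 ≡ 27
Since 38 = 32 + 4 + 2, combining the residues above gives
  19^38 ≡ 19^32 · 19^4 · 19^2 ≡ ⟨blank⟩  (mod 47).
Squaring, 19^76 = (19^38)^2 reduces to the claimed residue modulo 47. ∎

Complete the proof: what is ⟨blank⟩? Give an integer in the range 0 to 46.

Multiply the listed residues: 27 · 37 · 32 = 999 → 31968.
Reducing modulo 47: 31968 = 680·47 + 8, so 19^38 ≡ 8.

8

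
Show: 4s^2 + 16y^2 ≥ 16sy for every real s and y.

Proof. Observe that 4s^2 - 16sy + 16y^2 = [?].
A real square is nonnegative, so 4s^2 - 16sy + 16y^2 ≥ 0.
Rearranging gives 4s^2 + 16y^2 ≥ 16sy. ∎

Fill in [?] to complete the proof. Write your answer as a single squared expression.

4s^2 - 16sy + 16y^2 is a perfect-square trinomial: the outer terms are (2s)^2 and (4y)^2, and the cross term is -2·2s·4y.
So 4s^2 - 16sy + 16y^2 = (2s - 4y)^2 ≥ 0.

(2s - 4y)^2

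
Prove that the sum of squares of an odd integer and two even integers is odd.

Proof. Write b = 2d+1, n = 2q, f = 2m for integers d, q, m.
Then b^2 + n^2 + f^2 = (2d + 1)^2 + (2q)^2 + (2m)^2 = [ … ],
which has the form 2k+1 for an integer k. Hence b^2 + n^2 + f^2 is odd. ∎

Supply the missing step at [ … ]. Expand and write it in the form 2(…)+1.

Expanding: (2d + 1)^2 + (2q)^2 + (2m)^2 = 4d^2 + 4d + 4m^2 + 4q^2 + 1.
Every term except the constant is even, so this is 2(2d^2 + 2d + 2m^2 + 2q^2) + 1,
and 2d^2 + 2d + 2m^2 + 2q^2 ∈ ℤ gives the required form.

2(2d^2 + 2d + 2m^2 + 2q^2) + 1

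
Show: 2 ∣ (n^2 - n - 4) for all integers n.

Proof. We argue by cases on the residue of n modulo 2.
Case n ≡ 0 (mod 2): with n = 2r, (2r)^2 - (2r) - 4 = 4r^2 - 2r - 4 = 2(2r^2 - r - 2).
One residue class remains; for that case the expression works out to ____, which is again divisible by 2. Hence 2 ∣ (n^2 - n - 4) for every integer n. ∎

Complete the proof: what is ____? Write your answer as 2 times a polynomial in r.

2(2r^2 + r - 2)

Only n ≡ 1 (mod 2) is unaccounted for. Put n = 2r+1:
(2r+1)^2 - (2r+1) - 4 expands to 4r^2 + 2r - 4,
and factoring out 2 leaves 2(2r^2 + r - 2).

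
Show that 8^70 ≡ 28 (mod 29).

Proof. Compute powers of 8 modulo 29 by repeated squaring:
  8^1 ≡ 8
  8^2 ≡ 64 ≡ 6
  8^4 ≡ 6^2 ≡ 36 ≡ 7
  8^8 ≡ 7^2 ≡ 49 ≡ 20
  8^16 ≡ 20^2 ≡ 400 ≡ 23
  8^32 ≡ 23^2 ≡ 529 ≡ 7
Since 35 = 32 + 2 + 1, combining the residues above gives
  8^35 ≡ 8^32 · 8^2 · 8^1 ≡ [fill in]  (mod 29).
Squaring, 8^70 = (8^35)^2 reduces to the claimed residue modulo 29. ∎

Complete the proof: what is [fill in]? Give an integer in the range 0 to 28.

Multiply the listed residues: 7 · 6 · 8 = 42 → 336.
Reducing modulo 29: 336 = 11·29 + 17, so 8^35 ≡ 17.

17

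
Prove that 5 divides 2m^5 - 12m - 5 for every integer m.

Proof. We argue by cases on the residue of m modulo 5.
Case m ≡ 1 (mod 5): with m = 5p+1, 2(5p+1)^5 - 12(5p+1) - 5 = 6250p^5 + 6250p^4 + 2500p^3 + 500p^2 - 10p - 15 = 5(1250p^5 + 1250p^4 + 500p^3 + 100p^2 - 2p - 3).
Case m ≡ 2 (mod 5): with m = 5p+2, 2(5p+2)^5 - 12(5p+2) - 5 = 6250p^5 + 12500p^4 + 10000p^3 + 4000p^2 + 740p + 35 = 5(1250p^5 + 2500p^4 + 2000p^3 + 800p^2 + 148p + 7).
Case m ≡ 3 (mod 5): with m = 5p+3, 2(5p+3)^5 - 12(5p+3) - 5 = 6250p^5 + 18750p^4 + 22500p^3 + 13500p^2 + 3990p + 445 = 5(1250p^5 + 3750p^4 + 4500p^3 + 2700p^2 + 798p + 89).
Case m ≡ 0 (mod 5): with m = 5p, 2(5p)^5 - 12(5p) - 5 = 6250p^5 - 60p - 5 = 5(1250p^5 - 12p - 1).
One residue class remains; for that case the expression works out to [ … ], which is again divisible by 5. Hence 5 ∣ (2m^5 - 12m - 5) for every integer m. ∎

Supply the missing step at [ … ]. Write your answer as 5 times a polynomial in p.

The residues treated are {1, 2, 3, 0}, so the missing case is m ≡ 4 (mod 5); write m = 5p+4.
Then 2(5p+4)^5 - 12(5p+4) - 5 = 6250p^5 + 25000p^4 + 40000p^3 + 32000p^2 + 12740p + 1995 = 5(1250p^5 + 5000p^4 + 8000p^3 + 6400p^2 + 2548p + 399).

5(1250p^5 + 5000p^4 + 8000p^3 + 6400p^2 + 2548p + 399)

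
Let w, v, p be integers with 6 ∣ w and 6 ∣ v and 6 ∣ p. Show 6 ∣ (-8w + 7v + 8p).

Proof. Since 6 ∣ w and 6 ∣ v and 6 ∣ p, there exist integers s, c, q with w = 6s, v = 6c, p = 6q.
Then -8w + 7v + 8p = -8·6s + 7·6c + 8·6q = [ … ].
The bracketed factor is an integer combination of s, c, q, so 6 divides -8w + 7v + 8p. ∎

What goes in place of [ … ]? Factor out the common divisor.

6(7c + 8q - 8s)

Each term has a factor of 6: -8·6s + 7·6c + 8·6q = 6·(7c + 8q - 8s).
Since 7c + 8q - 8s is an integer, 6 ∣ (-8w + 7v + 8p).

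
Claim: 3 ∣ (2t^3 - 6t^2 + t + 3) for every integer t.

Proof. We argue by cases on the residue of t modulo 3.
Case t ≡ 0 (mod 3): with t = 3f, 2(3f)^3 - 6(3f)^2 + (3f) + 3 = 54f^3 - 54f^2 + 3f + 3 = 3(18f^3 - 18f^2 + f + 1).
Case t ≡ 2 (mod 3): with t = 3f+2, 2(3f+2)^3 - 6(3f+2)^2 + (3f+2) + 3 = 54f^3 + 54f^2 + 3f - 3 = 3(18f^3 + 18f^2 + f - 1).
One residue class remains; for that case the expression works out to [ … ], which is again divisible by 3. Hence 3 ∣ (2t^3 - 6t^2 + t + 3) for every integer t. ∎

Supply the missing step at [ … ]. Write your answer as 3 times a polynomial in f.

The residues treated are {0, 2}, so the missing case is t ≡ 1 (mod 3); write t = 3f+1.
Then 2(3f+1)^3 - 6(3f+1)^2 + (3f+1) + 3 = 54f^3 - 15f = 3(18f^3 - 5f).

3(18f^3 - 5f)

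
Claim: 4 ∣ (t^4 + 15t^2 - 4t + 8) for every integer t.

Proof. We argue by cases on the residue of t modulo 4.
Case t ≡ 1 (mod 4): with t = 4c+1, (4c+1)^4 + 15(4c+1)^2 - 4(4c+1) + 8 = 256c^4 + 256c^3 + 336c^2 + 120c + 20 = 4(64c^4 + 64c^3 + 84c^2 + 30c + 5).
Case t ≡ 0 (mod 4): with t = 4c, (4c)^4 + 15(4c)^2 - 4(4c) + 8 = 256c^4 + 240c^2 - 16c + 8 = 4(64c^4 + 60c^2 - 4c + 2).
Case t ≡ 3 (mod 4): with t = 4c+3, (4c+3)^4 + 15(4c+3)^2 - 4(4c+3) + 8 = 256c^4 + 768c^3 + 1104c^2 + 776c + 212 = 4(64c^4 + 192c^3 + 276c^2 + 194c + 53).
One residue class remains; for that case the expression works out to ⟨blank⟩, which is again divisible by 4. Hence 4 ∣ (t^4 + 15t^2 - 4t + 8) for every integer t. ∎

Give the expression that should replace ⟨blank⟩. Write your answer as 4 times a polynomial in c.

The residues treated are {1, 0, 3}, so the missing case is t ≡ 2 (mod 4); write t = 4c+2.
Then (4c+2)^4 + 15(4c+2)^2 - 4(4c+2) + 8 = 256c^4 + 512c^3 + 624c^2 + 352c + 76 = 4(64c^4 + 128c^3 + 156c^2 + 88c + 19).

4(64c^4 + 128c^3 + 156c^2 + 88c + 19)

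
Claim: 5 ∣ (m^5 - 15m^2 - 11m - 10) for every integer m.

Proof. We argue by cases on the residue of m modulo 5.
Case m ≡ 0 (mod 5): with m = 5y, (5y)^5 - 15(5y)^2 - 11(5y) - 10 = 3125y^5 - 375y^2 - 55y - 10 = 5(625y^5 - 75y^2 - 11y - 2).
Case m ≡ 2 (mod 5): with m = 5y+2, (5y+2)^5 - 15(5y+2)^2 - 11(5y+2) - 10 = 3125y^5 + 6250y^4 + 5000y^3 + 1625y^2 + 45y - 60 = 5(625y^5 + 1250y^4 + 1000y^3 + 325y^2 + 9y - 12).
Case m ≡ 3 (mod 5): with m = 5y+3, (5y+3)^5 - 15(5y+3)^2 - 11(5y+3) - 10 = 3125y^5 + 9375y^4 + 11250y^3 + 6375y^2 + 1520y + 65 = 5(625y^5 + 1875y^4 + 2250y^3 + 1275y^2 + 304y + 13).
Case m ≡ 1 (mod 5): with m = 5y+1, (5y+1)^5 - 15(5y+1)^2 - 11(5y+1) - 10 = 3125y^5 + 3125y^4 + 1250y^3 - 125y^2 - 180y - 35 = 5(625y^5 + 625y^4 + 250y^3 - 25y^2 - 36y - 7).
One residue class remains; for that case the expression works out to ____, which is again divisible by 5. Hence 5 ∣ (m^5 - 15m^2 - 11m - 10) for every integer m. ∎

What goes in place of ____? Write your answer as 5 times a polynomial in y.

5(625y^5 + 2500y^4 + 4000y^3 + 3125y^2 + 1149y + 146)

The residues treated are {0, 2, 3, 1}, so the missing case is m ≡ 4 (mod 5); write m = 5y+4.
Then (5y+4)^5 - 15(5y+4)^2 - 11(5y+4) - 10 = 3125y^5 + 12500y^4 + 20000y^3 + 15625y^2 + 5745y + 730 = 5(625y^5 + 2500y^4 + 4000y^3 + 3125y^2 + 1149y + 146).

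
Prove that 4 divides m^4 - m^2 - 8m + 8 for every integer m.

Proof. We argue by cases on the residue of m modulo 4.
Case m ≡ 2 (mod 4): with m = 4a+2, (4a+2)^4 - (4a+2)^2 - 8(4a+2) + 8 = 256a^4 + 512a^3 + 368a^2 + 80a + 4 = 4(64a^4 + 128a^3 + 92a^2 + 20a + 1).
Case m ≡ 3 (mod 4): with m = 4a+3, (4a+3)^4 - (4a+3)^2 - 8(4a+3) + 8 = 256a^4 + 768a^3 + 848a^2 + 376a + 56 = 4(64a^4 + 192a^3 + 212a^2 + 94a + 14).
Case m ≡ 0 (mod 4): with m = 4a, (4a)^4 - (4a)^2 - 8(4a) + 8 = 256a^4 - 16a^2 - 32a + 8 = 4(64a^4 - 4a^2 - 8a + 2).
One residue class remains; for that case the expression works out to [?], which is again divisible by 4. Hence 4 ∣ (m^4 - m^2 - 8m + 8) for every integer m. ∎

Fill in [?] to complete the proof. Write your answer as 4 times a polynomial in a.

Only m ≡ 1 (mod 4) is unaccounted for. Put m = 4a+1:
(4a+1)^4 - (4a+1)^2 - 8(4a+1) + 8 expands to 256a^4 + 256a^3 + 80a^2 - 24a,
and factoring out 4 leaves 4(64a^4 + 64a^3 + 20a^2 - 6a).

4(64a^4 + 64a^3 + 20a^2 - 6a)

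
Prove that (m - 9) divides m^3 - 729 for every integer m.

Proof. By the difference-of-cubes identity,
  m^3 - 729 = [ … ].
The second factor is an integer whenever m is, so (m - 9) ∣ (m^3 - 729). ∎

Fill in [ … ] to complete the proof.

(m - 9)(m^2 + 9m + 81)

Polynomial division of m^3 - 729 by m - 9 leaves remainder 0 and quotient m^2 + 9m + 81.
Hence m^3 - 729 = (m - 9)(m^2 + 9m + 81).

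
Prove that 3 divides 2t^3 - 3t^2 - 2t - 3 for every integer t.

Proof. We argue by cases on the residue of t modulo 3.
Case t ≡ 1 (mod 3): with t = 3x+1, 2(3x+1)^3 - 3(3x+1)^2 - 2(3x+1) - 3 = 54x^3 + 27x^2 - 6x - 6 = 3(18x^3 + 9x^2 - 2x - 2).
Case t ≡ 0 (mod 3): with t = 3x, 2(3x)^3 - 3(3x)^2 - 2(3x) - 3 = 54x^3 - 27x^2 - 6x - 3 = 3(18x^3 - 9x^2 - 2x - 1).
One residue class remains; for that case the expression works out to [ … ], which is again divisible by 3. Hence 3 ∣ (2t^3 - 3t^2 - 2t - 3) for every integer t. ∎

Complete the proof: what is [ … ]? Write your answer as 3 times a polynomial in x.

3(18x^3 + 27x^2 + 10x - 1)

The residues treated are {1, 0}, so the missing case is t ≡ 2 (mod 3); write t = 3x+2.
Then 2(3x+2)^3 - 3(3x+2)^2 - 2(3x+2) - 3 = 54x^3 + 81x^2 + 30x - 3 = 3(18x^3 + 27x^2 + 10x - 1).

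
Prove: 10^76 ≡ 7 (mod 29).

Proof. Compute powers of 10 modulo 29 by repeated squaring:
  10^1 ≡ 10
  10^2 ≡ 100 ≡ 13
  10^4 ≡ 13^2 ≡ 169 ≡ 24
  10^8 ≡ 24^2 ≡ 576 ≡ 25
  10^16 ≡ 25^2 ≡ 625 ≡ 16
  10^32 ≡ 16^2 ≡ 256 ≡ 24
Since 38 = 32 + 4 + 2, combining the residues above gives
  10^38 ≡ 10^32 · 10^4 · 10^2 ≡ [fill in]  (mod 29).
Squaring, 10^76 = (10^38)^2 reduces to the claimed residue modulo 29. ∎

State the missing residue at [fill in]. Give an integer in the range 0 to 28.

6

Multiply the listed residues: 24 · 24 · 13 = 576 → 7488.
Reducing modulo 29: 7488 = 258·29 + 6, so 10^38 ≡ 6.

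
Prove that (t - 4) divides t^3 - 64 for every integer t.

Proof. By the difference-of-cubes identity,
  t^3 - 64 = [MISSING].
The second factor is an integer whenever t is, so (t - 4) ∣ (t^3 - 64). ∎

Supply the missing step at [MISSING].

Polynomial division of t^3 - 64 by t - 4 leaves remainder 0 and quotient t^2 + 4t + 16.
Hence t^3 - 64 = (t - 4)(t^2 + 4t + 16).

(t - 4)(t^2 + 4t + 16)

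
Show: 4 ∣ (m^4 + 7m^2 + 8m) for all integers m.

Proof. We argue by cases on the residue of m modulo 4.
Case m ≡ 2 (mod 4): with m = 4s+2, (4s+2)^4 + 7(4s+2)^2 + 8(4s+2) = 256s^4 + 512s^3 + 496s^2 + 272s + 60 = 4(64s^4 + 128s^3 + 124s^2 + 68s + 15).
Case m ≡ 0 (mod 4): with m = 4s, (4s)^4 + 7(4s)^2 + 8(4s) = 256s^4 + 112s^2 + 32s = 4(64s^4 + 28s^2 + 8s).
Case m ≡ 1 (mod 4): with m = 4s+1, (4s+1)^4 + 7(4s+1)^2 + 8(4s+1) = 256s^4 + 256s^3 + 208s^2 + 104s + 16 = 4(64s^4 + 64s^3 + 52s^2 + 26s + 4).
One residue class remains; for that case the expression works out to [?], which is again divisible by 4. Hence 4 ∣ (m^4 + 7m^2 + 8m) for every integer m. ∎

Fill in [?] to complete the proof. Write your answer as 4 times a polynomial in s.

4(64s^4 + 192s^3 + 244s^2 + 158s + 42)

The residues treated are {2, 0, 1}, so the missing case is m ≡ 3 (mod 4); write m = 4s+3.
Then (4s+3)^4 + 7(4s+3)^2 + 8(4s+3) = 256s^4 + 768s^3 + 976s^2 + 632s + 168 = 4(64s^4 + 192s^3 + 244s^2 + 158s + 42).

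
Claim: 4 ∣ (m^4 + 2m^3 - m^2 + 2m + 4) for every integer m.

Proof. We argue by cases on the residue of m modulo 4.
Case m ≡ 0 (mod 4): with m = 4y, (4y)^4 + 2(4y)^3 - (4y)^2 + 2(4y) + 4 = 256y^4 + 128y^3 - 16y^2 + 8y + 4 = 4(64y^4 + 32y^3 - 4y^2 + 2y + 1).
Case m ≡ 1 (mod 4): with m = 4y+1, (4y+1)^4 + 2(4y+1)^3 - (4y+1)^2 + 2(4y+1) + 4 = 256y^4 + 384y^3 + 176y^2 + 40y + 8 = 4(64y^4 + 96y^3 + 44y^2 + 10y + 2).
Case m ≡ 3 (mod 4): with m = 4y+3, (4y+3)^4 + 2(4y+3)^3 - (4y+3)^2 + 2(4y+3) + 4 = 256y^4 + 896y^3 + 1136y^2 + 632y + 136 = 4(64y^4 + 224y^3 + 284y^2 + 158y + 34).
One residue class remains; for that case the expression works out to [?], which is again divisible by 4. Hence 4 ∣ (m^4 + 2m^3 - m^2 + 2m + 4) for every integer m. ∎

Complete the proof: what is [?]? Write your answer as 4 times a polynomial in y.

4(64y^4 + 160y^3 + 140y^2 + 54y + 9)

The residues treated are {0, 1, 3}, so the missing case is m ≡ 2 (mod 4); write m = 4y+2.
Then (4y+2)^4 + 2(4y+2)^3 - (4y+2)^2 + 2(4y+2) + 4 = 256y^4 + 640y^3 + 560y^2 + 216y + 36 = 4(64y^4 + 160y^3 + 140y^2 + 54y + 9).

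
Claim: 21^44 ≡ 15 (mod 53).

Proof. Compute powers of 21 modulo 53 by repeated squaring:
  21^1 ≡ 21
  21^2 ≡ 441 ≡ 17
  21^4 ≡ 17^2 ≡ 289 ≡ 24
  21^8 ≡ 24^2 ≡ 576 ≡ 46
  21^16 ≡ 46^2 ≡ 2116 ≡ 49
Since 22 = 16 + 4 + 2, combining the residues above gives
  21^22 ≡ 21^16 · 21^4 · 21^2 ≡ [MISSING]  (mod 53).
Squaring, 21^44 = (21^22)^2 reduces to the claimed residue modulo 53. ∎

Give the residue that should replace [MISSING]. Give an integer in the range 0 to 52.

Multiply the listed residues: 49 · 24 · 17 = 1176 → 19992.
Reducing modulo 53: 19992 = 377·53 + 11, so 21^22 ≡ 11.

11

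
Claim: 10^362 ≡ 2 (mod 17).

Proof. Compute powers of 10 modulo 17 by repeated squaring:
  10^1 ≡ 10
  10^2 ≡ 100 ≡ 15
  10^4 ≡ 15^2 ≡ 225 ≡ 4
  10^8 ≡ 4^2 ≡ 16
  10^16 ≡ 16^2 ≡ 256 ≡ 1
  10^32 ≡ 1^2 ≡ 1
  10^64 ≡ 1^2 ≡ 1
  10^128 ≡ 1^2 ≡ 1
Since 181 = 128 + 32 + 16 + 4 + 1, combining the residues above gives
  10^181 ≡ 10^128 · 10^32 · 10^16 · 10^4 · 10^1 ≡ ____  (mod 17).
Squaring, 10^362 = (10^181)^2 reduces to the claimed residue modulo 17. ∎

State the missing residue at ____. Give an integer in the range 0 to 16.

10^128 · 10^32 · 10^16 · 10^4 · 10^1 ≡ 1 · 1 · 1 · 4 · 10 = 40.
40 mod 17 = 6, so 10^181 ≡ 6 (mod 17).

6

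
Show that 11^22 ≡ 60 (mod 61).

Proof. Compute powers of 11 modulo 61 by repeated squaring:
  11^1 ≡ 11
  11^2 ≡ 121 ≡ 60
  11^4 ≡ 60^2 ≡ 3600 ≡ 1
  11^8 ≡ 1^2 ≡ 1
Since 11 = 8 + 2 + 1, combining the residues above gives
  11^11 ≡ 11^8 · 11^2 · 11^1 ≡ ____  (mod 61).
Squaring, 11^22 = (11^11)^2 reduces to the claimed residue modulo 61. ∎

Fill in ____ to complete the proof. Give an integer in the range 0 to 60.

11^8 · 11^2 · 11^1 ≡ 1 · 60 · 11 = 660.
660 mod 61 = 50, so 11^11 ≡ 50 (mod 61).

50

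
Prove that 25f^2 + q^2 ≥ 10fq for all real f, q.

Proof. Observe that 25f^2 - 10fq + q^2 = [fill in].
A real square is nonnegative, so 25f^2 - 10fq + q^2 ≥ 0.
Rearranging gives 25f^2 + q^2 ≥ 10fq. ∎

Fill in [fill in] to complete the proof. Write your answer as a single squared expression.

(5f - q)^2

The leading and trailing coefficients are 5^2 and 1^2, and 10 = 2·5·1, so the trinomial is (5f - q)^2.
Hence 25f^2 - 10fq + q^2 ≥ 0.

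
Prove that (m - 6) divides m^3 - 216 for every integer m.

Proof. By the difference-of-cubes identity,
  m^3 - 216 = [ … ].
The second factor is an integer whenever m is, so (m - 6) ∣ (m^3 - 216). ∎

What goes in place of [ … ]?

a^3 - b^3 = (a - b)(a^2 + ab + b^2). With a = m, b = 6:
m^3 - 216 = (m - 6)(m^2 + 6m + 36).

(m - 6)(m^2 + 6m + 36)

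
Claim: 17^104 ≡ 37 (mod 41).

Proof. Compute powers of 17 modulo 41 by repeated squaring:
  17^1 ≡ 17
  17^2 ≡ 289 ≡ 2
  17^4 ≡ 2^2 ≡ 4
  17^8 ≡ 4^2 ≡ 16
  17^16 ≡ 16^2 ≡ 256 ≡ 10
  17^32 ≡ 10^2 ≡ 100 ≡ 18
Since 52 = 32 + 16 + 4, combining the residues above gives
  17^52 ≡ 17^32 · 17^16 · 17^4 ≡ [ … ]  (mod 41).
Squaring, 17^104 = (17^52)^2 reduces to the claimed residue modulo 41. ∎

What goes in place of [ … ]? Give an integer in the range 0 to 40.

Multiply the listed residues: 18 · 10 · 4 = 180 → 720.
Reducing modulo 41: 720 = 17·41 + 23, so 17^52 ≡ 23.

23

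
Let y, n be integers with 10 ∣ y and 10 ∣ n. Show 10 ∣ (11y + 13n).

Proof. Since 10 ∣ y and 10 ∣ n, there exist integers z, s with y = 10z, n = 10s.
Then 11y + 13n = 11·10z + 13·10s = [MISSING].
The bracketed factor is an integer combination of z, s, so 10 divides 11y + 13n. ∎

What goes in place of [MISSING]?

10(13s + 11z)

Pull the common 10 out of every term: 11·10z + 13·10s = 10(13s + 11z).
13s + 11z is an integer, which exhibits the divisibility.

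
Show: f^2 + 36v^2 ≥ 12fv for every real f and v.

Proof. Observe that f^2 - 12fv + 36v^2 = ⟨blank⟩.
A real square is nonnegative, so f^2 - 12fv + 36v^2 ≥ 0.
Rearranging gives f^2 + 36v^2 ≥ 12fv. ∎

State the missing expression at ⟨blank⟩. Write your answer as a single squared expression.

The leading and trailing coefficients are 1^2 and 6^2, and 12 = 2·1·6, so the trinomial is (f - 6v)^2.
Hence f^2 - 12fv + 36v^2 ≥ 0.

(f - 6v)^2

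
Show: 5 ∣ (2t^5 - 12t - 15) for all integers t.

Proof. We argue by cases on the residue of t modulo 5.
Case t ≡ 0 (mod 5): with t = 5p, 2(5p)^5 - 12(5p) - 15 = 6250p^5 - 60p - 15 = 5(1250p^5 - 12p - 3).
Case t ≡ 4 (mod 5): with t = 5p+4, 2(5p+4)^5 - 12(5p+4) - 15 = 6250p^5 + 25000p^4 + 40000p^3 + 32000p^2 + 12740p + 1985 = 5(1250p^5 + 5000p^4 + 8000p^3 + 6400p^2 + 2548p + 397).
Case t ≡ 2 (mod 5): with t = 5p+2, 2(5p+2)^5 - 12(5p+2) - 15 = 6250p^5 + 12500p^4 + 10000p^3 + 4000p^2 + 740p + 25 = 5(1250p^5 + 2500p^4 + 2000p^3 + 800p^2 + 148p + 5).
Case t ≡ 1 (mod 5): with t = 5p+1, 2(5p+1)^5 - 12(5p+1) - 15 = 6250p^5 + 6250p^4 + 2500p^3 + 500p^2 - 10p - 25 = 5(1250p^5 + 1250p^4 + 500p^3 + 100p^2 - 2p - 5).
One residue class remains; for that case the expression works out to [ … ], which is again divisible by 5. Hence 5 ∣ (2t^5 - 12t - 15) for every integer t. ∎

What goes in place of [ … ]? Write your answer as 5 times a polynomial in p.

The residues treated are {0, 4, 2, 1}, so the missing case is t ≡ 3 (mod 5); write t = 5p+3.
Then 2(5p+3)^5 - 12(5p+3) - 15 = 6250p^5 + 18750p^4 + 22500p^3 + 13500p^2 + 3990p + 435 = 5(1250p^5 + 3750p^4 + 4500p^3 + 2700p^2 + 798p + 87).

5(1250p^5 + 3750p^4 + 4500p^3 + 2700p^2 + 798p + 87)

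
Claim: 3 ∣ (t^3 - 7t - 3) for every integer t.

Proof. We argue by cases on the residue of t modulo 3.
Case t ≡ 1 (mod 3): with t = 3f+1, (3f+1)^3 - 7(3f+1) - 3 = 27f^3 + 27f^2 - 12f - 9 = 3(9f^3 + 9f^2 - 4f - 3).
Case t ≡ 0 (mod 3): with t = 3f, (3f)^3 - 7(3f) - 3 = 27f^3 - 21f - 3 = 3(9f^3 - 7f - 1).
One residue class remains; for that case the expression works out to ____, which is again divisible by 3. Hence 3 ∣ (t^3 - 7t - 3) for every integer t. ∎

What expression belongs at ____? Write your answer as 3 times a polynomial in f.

3(9f^3 + 18f^2 + 5f - 3)

The residues treated are {1, 0}, so the missing case is t ≡ 2 (mod 3); write t = 3f+2.
Then (3f+2)^3 - 7(3f+2) - 3 = 27f^3 + 54f^2 + 15f - 9 = 3(9f^3 + 18f^2 + 5f - 3).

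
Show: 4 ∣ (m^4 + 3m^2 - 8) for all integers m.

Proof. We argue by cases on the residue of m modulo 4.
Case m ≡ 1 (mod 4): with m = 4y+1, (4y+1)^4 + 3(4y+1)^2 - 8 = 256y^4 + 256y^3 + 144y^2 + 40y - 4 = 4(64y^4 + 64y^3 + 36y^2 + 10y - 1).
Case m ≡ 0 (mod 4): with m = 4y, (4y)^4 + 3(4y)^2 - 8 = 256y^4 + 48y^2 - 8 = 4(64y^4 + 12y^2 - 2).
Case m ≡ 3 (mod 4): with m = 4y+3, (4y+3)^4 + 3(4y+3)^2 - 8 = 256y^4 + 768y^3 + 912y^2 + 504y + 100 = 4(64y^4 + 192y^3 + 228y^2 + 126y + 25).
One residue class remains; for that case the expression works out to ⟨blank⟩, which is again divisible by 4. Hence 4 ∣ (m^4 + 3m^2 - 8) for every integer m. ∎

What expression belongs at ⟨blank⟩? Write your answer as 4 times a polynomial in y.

The residues treated are {1, 0, 3}, so the missing case is m ≡ 2 (mod 4); write m = 4y+2.
Then (4y+2)^4 + 3(4y+2)^2 - 8 = 256y^4 + 512y^3 + 432y^2 + 176y + 20 = 4(64y^4 + 128y^3 + 108y^2 + 44y + 5).

4(64y^4 + 128y^3 + 108y^2 + 44y + 5)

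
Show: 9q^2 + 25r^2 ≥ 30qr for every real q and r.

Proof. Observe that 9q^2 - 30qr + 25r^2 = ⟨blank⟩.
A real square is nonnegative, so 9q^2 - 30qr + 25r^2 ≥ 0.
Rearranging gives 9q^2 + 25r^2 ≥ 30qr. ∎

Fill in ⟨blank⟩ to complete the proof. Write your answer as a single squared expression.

(3q - 5r)^2

9q^2 - 30qr + 25r^2 is a perfect-square trinomial: the outer terms are (3q)^2 and (5r)^2, and the cross term is -2·3q·5r.
So 9q^2 - 30qr + 25r^2 = (3q - 5r)^2 ≥ 0.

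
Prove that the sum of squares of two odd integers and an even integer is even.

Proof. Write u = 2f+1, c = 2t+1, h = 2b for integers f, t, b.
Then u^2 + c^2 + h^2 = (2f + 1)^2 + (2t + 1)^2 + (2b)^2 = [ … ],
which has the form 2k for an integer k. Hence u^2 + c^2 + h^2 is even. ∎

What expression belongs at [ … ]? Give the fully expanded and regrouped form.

(2f + 1)^2 + (2t + 1)^2 + (2b)^2 = 4b^2 + 4f^2 + 4f + 4t^2 + 4t + 2
= 2(2b^2 + 2f^2 + 2f + 2t^2 + 2t + 1).
Since 2b^2 + 2f^2 + 2f + 2t^2 + 2t + 1 is an integer, the sum of squares is of the form 2k for an integer k.

2(2b^2 + 2f^2 + 2f + 2t^2 + 2t + 1)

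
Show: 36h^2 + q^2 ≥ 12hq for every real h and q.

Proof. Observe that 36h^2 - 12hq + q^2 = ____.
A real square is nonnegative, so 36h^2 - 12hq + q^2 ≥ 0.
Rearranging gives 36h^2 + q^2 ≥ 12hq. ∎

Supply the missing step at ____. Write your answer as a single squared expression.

The leading and trailing coefficients are 6^2 and 1^2, and 12 = 2·6·1, so the trinomial is (6h - q)^2.
Hence 36h^2 - 12hq + q^2 ≥ 0.

(6h - q)^2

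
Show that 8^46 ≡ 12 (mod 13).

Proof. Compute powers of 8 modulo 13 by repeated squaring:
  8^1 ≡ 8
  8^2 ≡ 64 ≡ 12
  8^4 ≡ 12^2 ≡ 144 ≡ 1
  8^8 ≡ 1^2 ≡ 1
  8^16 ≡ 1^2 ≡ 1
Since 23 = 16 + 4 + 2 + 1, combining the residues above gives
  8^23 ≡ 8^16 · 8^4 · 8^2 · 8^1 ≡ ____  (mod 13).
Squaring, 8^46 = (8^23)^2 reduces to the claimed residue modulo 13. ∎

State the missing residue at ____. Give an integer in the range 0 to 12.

Multiply the listed residues: 1 · 1 · 12 · 8 = 1 → 12 → 96.
Reducing modulo 13: 96 = 7·13 + 5, so 8^23 ≡ 5.

5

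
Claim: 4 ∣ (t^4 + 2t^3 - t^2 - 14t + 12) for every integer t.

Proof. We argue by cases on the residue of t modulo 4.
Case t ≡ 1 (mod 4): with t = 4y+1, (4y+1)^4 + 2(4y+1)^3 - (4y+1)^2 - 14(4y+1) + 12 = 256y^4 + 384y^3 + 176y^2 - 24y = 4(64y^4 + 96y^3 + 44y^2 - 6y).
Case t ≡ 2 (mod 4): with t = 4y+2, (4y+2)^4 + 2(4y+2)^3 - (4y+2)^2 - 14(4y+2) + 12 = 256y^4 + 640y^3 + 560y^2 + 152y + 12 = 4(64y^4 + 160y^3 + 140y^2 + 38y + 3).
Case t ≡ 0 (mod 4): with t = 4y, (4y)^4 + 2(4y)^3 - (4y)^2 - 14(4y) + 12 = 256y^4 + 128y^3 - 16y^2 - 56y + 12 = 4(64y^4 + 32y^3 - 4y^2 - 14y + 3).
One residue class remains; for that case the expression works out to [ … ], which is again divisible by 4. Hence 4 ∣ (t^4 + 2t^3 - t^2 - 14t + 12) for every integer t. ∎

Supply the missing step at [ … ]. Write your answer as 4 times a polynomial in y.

Only t ≡ 3 (mod 4) is unaccounted for. Put t = 4y+3:
(4y+3)^4 + 2(4y+3)^3 - (4y+3)^2 - 14(4y+3) + 12 expands to 256y^4 + 896y^3 + 1136y^2 + 568y + 96,
and factoring out 4 leaves 4(64y^4 + 224y^3 + 284y^2 + 142y + 24).

4(64y^4 + 224y^3 + 284y^2 + 142y + 24)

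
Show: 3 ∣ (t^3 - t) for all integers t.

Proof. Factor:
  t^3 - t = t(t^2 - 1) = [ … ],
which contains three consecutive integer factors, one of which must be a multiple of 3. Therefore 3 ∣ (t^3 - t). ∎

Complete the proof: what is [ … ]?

t(t^2 - 1) = t(t - 1)(t + 1) = (t - 1)t(t + 1).
These three factors are consecutive integers, so their product is divisible by 3.

(t - 1)t(t + 1)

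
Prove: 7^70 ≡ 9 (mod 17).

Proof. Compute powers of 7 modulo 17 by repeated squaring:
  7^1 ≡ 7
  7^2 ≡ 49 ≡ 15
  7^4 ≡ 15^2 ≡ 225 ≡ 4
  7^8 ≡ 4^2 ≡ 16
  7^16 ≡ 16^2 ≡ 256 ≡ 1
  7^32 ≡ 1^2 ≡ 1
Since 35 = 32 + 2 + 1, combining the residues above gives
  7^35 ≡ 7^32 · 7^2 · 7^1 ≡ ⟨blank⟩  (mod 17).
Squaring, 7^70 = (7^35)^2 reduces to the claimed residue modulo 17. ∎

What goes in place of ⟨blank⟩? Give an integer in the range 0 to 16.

7^32 · 7^2 · 7^1 ≡ 1 · 15 · 7 = 105.
105 mod 17 = 3, so 7^35 ≡ 3 (mod 17).

3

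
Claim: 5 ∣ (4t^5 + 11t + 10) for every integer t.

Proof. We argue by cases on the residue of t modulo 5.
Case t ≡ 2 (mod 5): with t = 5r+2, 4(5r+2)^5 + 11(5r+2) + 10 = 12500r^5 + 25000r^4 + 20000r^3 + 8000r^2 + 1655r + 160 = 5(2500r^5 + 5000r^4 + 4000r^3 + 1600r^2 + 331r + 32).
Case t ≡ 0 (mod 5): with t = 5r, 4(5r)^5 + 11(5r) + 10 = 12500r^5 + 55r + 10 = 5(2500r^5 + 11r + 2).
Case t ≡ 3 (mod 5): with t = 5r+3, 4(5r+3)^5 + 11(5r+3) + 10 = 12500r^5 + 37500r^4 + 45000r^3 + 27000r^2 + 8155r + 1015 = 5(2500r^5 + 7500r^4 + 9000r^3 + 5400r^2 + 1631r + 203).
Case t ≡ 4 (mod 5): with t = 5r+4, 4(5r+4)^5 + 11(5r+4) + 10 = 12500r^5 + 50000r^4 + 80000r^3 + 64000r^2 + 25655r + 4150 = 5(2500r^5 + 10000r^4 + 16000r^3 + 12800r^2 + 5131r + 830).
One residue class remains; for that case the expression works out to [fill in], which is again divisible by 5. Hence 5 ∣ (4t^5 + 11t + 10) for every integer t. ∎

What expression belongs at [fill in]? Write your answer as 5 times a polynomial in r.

Only t ≡ 1 (mod 5) is unaccounted for. Put t = 5r+1:
4(5r+1)^5 + 11(5r+1) + 10 expands to 12500r^5 + 12500r^4 + 5000r^3 + 1000r^2 + 155r + 25,
and factoring out 5 leaves 5(2500r^5 + 2500r^4 + 1000r^3 + 200r^2 + 31r + 5).

5(2500r^5 + 2500r^4 + 1000r^3 + 200r^2 + 31r + 5)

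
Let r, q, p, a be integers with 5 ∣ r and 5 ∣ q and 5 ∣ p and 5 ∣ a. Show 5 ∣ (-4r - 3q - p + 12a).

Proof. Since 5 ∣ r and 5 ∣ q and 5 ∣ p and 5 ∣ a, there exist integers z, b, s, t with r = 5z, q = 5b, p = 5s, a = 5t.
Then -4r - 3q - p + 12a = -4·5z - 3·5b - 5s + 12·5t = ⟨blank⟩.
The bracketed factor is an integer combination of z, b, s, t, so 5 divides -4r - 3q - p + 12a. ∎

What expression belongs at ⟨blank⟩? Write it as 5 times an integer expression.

Pull the common 5 out of every term: -4·5z - 3·5b - 5s + 12·5t = 5(-3b - s + 12t - 4z).
-3b - s + 12t - 4z is an integer, which exhibits the divisibility.

5(-3b - s + 12t - 4z)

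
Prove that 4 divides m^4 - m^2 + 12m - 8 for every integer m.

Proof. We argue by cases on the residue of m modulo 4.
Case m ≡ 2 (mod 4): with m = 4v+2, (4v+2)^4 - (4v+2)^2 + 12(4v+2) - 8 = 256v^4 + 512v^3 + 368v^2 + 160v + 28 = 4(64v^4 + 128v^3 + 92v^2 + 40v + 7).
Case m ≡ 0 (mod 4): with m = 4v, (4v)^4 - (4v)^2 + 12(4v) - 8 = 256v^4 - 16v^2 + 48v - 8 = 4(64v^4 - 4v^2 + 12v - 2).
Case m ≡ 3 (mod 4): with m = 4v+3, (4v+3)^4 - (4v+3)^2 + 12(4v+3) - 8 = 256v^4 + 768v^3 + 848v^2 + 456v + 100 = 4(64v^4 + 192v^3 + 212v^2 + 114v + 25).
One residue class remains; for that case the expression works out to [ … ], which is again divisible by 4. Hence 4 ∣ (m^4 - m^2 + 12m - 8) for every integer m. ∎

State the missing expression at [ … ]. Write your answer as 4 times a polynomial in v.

Only m ≡ 1 (mod 4) is unaccounted for. Put m = 4v+1:
(4v+1)^4 - (4v+1)^2 + 12(4v+1) - 8 expands to 256v^4 + 256v^3 + 80v^2 + 56v + 4,
and factoring out 4 leaves 4(64v^4 + 64v^3 + 20v^2 + 14v + 1).

4(64v^4 + 64v^3 + 20v^2 + 14v + 1)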